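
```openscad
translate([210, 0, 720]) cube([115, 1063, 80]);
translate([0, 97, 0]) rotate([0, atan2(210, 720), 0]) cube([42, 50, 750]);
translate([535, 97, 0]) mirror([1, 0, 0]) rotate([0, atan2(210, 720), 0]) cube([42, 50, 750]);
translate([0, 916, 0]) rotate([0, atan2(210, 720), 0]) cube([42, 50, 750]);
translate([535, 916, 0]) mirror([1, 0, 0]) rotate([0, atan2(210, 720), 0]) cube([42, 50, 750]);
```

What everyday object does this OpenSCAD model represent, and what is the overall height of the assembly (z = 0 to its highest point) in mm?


A sawhorse. The overall height is 800 mm.

A beam across two mirrored pairs of raked legs — a sawhorse. The beam's underside is at z = 720 (matching the legs' vertical rise in atan2(210, 720)) and the beam is 80 mm tall, so its top is at 720 + 80 = 800 mm. The raked legs top out at the beam's underside, so that is the highest point.


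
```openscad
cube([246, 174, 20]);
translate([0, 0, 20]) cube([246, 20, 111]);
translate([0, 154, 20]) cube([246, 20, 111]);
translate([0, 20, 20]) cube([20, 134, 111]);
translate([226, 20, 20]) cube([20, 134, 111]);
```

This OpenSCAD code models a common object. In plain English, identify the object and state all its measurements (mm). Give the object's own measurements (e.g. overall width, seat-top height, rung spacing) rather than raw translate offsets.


An open-topped rectangular box: outside dimensions 246×174×131 mm, with a uniform wall and base thickness of 20 mm. The base is a full 246×174 slab on the floor; four walls sit on top of the base. The front and back walls (the −y and +y sides) span the full width; the two side walls fit between them.


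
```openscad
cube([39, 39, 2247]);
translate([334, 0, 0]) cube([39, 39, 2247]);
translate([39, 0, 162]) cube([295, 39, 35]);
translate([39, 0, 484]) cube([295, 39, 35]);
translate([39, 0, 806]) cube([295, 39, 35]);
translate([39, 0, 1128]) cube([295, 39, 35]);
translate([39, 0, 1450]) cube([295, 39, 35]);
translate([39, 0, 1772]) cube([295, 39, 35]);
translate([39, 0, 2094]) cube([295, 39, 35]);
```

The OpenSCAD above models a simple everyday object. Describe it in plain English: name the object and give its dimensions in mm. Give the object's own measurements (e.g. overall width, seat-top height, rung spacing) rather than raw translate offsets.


A straight ladder. Two 39×39 mm vertical rails, 2247 mm tall, stand 373 mm apart (outside-to-outside) with their front faces coplanar on the −y side. 7 rungs, each 39 mm deep and 35 mm tall, span between the inner faces of the rails, front faces flush with the rails. The lowest rung's underside is at z = 162 mm and rungs are spaced 322 mm apart (underside to underside).


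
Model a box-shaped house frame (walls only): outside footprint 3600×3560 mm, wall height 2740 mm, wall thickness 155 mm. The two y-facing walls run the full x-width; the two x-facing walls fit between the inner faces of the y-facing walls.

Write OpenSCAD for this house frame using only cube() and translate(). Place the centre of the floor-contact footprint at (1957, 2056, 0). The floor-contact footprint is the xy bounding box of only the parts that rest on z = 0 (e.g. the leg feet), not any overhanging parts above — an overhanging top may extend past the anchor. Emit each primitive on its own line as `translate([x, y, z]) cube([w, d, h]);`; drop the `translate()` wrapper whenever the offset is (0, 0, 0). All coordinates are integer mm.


translate([157, 276, 0]) cube([3600, 155, 2740]);
translate([157, 3681, 0]) cube([3600, 155, 2740]);
translate([157, 431, 0]) cube([155, 3250, 2740]);
translate([3602, 431, 0]) cube([155, 3250, 2740]);


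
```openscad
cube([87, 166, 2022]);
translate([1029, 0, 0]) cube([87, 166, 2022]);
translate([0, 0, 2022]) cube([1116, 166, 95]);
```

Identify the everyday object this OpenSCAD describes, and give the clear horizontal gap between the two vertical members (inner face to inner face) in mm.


A door frame. The clear opening width is 942 mm.

Two 2022 mm tall posts with a header on top — a door frame. The left jamb is 87 mm wide at x = 0; the right jamb starts at x = 1029. The clear opening is 1029 − 87 = 942 mm.


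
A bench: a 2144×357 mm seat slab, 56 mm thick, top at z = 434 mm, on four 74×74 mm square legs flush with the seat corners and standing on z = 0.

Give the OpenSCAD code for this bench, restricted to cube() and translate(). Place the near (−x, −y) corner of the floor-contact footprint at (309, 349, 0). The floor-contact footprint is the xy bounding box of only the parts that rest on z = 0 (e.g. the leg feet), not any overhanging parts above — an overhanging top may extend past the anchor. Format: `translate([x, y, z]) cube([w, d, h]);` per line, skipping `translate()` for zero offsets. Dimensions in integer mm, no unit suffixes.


translate([309, 349, 378]) cube([2144, 357, 56]);
translate([309, 349, 0]) cube([74, 74, 378]);
translate([309, 632, 0]) cube([74, 74, 378]);
translate([2379, 349, 0]) cube([74, 74, 378]);
translate([2379, 632, 0]) cube([74, 74, 378]);


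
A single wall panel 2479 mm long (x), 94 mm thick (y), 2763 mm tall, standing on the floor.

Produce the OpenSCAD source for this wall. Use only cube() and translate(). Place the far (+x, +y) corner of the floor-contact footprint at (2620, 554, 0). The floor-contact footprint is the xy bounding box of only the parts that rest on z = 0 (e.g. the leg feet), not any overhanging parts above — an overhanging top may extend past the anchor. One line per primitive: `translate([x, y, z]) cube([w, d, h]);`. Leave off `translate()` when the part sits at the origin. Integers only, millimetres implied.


translate([141, 460, 0]) cube([2479, 94, 2763]);


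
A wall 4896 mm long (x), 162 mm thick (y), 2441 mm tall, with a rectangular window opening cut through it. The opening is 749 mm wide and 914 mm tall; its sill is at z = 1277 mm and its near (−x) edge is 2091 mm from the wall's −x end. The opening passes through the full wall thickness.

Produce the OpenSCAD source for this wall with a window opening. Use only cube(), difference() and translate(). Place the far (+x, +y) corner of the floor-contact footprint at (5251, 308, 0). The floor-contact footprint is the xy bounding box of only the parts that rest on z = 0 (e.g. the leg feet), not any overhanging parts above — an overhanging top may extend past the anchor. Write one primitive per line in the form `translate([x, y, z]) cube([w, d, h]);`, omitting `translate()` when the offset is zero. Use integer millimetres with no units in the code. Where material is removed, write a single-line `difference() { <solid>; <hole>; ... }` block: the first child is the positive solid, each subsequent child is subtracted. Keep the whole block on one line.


difference() { translate([355, 146, 0]) cube([4896, 162, 2441]); translate([2446, 146, 1277]) cube([749, 162, 914]); }


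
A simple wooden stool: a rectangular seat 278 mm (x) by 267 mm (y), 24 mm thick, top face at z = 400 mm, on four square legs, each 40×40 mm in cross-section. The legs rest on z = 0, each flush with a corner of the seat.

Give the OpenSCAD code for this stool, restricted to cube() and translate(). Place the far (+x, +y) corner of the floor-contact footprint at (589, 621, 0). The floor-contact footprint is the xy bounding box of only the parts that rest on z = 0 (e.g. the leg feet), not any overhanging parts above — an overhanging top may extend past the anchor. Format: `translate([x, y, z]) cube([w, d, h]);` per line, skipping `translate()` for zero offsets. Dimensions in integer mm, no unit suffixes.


translate([311, 354, 376]) cube([278, 267, 24]);
translate([311, 354, 0]) cube([40, 40, 376]);
translate([549, 354, 0]) cube([40, 40, 376]);
translate([311, 581, 0]) cube([40, 40, 376]);
translate([549, 581, 0]) cube([40, 40, 376]);


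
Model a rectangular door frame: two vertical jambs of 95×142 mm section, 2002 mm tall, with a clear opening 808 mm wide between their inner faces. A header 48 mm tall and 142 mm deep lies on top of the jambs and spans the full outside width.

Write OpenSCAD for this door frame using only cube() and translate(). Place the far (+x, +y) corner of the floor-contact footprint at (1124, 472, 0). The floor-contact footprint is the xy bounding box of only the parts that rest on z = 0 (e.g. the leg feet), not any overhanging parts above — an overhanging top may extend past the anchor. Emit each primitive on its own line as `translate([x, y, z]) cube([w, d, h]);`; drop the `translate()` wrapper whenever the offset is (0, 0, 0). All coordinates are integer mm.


translate([126, 330, 0]) cube([95, 142, 2002]);
translate([1029, 330, 0]) cube([95, 142, 2002]);
translate([126, 330, 2002]) cube([998, 142, 48]);


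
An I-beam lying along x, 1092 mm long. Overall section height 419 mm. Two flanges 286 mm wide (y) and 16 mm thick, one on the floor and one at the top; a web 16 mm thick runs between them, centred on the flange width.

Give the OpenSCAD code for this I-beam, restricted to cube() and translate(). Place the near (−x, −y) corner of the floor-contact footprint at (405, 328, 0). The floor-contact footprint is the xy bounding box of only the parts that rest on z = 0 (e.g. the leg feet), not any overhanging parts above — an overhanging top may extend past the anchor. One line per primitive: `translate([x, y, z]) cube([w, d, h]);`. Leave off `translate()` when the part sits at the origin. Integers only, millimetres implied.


translate([405, 328, 0]) cube([1092, 286, 16]);
translate([405, 463, 16]) cube([1092, 16, 387]);
translate([405, 328, 403]) cube([1092, 286, 16]);


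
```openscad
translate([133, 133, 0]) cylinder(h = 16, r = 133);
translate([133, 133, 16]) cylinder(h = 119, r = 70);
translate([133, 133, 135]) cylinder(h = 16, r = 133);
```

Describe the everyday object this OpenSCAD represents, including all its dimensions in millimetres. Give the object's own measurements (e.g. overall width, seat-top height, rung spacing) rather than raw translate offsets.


A spool: two coaxial disc flanges of radius 133 mm and thickness 16 mm, joined by a core cylinder of radius 70 mm and height 119 mm. The lower flange rests on z = 0 and the three cylinders share a vertical axis.


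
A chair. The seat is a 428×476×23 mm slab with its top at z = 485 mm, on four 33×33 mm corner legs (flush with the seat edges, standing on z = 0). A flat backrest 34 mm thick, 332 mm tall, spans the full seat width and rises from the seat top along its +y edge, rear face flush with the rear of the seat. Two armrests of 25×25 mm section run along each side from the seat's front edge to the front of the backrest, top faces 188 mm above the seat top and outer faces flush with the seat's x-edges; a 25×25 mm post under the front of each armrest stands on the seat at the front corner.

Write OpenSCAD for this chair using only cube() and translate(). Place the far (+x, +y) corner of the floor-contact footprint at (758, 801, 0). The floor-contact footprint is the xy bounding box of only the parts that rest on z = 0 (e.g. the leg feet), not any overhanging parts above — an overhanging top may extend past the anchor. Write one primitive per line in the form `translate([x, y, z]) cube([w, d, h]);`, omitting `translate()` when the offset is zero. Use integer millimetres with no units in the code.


translate([330, 325, 462]) cube([428, 476, 23]);
translate([330, 325, 0]) cube([33, 33, 462]);
translate([725, 325, 0]) cube([33, 33, 462]);
translate([330, 768, 0]) cube([33, 33, 462]);
translate([725, 768, 0]) cube([33, 33, 462]);
translate([330, 767, 485]) cube([428, 34, 332]);
translate([330, 325, 648]) cube([25, 442, 25]);
translate([733, 325, 648]) cube([25, 442, 25]);
translate([330, 325, 485]) cube([25, 25, 163]);
translate([733, 325, 485]) cube([25, 25, 163]);


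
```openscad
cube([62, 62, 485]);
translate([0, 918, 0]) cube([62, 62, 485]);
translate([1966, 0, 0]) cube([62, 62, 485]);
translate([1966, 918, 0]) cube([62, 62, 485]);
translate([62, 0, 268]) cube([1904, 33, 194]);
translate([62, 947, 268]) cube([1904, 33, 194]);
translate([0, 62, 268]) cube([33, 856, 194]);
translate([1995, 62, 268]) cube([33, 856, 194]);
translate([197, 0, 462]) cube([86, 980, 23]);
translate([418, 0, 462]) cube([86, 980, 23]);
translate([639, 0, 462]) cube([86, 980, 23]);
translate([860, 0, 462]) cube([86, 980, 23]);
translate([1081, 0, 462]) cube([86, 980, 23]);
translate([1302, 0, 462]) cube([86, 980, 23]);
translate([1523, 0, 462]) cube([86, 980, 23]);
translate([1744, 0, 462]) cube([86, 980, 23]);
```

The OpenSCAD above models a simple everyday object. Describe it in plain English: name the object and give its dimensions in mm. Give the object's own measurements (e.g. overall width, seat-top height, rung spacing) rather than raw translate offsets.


A bed frame 2028 mm long (x) by 980 mm wide (y). Four 62×62 mm corner posts, 485 mm tall, at the corners of the footprint. Four rails of 33 mm thickness and 194 mm height run between adjacent posts with their undersides at z = 268 mm, their outer faces flush with the outside of the frame (the two x-running rails run between the posts' inner faces; the two y-running rails run between the posts' inner faces). 8 slats, each 86 mm wide (x) and 23 mm thick, lie across the top of the two x-running rails, running the full 980 mm width of the frame in y; along x they sit between the end posts with a 135 mm gap after the −x posts and between neighbouring slats, leaving 136 mm before the +x posts.


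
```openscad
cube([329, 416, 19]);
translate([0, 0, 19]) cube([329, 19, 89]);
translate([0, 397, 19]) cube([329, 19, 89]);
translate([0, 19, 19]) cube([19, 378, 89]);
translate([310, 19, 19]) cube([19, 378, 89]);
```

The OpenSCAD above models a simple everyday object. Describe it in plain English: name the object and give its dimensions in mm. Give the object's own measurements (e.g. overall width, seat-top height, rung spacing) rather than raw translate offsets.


An open-topped rectangular box: outside dimensions 329×416×108 mm, with a uniform wall and base thickness of 19 mm. The base is a full 329×416 slab on the floor; four walls sit on top of the base. The front and back walls (the −y and +y sides) span the full width; the two side walls fit between them.


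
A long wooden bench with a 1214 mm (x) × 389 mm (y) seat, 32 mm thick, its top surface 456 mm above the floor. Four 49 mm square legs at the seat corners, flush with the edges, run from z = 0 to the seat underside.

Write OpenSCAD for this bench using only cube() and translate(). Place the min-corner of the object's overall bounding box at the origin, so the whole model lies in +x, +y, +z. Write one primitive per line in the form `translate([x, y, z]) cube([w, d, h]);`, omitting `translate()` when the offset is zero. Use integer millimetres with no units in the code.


translate([0, 0, 424]) cube([1214, 389, 32]);
cube([49, 49, 424]);
translate([0, 340, 0]) cube([49, 49, 424]);
translate([1165, 0, 0]) cube([49, 49, 424]);
translate([1165, 340, 0]) cube([49, 49, 424]);


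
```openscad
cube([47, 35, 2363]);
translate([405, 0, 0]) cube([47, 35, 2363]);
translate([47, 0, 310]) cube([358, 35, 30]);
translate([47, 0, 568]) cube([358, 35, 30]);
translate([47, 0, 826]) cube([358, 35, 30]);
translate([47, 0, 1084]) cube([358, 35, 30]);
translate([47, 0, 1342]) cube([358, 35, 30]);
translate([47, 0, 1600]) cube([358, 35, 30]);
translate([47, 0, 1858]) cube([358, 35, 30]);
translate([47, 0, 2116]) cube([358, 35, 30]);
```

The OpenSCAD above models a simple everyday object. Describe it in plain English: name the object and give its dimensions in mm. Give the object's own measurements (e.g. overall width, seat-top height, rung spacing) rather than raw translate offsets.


A straight ladder. Two 47×35 mm vertical rails, 2363 mm tall, stand 452 mm apart (outside-to-outside) with their front faces coplanar on the −y side. 8 rungs, each 35 mm deep and 30 mm tall, span between the inner faces of the rails, front faces flush with the rails. The lowest rung's underside is at z = 310 mm and rungs are spaced 258 mm apart (underside to underside).


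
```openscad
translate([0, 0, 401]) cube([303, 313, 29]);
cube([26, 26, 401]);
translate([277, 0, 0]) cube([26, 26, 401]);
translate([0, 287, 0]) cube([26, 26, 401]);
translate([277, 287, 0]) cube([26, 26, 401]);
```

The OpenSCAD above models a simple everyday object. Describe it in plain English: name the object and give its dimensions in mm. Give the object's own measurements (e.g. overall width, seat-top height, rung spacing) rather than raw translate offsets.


A simple wooden stool: a rectangular seat 303 mm (x) by 313 mm (y), 29 mm thick, top face at z = 430 mm, on four square legs, each 26×26 mm in cross-section. The legs rest on z = 0, each flush with a corner of the seat.


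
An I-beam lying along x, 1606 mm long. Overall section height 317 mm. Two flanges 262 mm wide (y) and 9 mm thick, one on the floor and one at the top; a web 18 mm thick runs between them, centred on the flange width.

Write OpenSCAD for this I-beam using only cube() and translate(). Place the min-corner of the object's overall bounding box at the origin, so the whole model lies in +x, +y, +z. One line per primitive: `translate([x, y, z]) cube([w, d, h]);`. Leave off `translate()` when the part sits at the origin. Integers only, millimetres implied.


cube([1606, 262, 9]);
translate([0, 122, 9]) cube([1606, 18, 299]);
translate([0, 0, 308]) cube([1606, 262, 9]);


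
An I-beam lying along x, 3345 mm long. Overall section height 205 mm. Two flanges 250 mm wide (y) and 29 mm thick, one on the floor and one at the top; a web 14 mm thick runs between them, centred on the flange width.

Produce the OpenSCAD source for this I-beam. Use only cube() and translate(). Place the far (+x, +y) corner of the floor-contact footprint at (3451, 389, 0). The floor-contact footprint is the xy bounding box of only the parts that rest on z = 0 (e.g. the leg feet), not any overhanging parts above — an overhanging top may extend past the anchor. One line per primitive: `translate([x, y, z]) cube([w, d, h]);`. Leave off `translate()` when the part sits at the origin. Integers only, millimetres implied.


translate([106, 139, 0]) cube([3345, 250, 29]);
translate([106, 257, 29]) cube([3345, 14, 147]);
translate([106, 139, 176]) cube([3345, 250, 29]);


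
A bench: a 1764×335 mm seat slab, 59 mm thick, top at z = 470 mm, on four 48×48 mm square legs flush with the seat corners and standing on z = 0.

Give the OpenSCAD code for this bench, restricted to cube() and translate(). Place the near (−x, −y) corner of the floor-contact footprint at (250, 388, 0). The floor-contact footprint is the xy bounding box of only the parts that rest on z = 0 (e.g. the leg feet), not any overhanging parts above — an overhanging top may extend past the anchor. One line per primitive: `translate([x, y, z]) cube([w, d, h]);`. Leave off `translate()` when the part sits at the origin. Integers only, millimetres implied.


// leg_h = 470 − 59 = 411
translate([250, 388, 411]) cube([1764, 335, 59]);
translate([250, 388, 0]) cube([48, 48, 411]);
translate([250, 675, 0]) cube([48, 48, 411]);
translate([1966, 388, 0]) cube([48, 48, 411]);
translate([1966, 675, 0]) cube([48, 48, 411]);


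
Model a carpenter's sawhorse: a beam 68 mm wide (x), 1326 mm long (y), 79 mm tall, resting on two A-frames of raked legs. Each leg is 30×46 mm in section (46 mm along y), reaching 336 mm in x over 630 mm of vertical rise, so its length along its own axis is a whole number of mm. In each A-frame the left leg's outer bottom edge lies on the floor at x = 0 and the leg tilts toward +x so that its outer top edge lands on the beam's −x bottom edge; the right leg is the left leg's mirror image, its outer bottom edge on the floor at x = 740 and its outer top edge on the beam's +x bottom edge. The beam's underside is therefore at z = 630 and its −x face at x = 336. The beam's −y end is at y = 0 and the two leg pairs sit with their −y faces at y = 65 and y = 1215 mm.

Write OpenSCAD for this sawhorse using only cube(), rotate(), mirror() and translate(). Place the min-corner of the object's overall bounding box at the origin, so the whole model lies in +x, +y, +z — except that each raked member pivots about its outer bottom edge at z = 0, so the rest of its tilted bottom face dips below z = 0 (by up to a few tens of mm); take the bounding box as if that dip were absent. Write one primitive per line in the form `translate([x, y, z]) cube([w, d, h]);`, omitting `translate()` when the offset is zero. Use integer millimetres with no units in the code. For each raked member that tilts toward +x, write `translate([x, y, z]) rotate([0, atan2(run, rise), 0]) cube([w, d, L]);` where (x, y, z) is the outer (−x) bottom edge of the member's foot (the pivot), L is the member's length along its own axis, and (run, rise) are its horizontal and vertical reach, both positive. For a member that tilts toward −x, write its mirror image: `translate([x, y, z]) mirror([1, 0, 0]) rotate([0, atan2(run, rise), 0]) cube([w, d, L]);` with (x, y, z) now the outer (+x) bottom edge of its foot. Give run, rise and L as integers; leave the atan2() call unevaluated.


translate([336, 0, 630]) cube([68, 1326, 79]);
translate([0, 65, 0]) rotate([0, atan2(336, 630), 0]) cube([30, 46, 714]);
translate([740, 65, 0]) mirror([1, 0, 0]) rotate([0, atan2(336, 630), 0]) cube([30, 46, 714]);
translate([0, 1215, 0]) rotate([0, atan2(336, 630), 0]) cube([30, 46, 714]);
translate([740, 1215, 0]) mirror([1, 0, 0]) rotate([0, atan2(336, 630), 0]) cube([30, 46, 714]);


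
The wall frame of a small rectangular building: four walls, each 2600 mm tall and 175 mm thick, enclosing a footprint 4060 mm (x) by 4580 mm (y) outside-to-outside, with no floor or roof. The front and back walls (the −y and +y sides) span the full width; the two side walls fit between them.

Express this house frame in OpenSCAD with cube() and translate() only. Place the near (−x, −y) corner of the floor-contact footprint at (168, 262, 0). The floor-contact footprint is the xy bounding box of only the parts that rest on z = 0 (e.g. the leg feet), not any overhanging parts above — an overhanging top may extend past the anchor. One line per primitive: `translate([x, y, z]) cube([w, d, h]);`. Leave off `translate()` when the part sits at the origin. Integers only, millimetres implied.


translate([168, 262, 0]) cube([4060, 175, 2600]);
translate([168, 4667, 0]) cube([4060, 175, 2600]);
translate([168, 437, 0]) cube([175, 4230, 2600]);
translate([4053, 437, 0]) cube([175, 4230, 2600]);


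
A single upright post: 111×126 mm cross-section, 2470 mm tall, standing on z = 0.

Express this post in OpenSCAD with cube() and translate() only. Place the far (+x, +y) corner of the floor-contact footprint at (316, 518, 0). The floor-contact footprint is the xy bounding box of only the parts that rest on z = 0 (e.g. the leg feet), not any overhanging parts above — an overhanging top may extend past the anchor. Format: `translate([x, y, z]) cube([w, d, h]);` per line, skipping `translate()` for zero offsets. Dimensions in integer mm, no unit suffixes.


translate([205, 392, 0]) cube([111, 126, 2470]);


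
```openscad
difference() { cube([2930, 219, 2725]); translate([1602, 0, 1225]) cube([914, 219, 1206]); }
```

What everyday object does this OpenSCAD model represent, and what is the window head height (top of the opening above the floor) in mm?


A wall with a window opening. The window head height is 2431 mm.

A wall with a rectangular opening subtracted — a window. Sill at z = 1225, opening 1206 mm tall, so the head is at 1225 + 1206 = 2431 mm.


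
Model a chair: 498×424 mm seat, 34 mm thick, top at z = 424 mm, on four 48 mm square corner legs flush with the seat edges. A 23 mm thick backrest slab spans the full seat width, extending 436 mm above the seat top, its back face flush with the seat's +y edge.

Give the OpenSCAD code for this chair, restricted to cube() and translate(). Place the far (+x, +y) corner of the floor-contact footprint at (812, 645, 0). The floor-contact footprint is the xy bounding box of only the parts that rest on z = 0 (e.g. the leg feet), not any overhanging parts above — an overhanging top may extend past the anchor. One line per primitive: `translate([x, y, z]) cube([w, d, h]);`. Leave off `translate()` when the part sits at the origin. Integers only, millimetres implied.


translate([314, 221, 390]) cube([498, 424, 34]);
translate([314, 221, 0]) cube([48, 48, 390]);
translate([764, 221, 0]) cube([48, 48, 390]);
translate([314, 597, 0]) cube([48, 48, 390]);
translate([764, 597, 0]) cube([48, 48, 390]);
translate([314, 622, 424]) cube([498, 23, 436]);


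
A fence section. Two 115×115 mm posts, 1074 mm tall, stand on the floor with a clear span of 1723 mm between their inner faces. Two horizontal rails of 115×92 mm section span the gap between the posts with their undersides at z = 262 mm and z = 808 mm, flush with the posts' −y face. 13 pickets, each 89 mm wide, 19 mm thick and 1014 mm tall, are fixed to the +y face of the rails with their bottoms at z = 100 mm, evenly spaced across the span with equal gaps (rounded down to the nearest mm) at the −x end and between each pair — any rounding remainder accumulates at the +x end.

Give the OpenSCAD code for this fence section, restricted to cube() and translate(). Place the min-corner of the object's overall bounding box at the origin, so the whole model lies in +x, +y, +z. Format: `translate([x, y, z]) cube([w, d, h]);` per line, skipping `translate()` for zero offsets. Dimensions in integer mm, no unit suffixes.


cube([115, 115, 1074]);
translate([1838, 0, 0]) cube([115, 115, 1074]);
translate([115, 0, 262]) cube([1723, 115, 92]);
translate([115, 0, 808]) cube([1723, 115, 92]);
translate([155, 115, 100]) cube([89, 19, 1014]);
translate([284, 115, 100]) cube([89, 19, 1014]);
translate([413, 115, 100]) cube([89, 19, 1014]);
translate([542, 115, 100]) cube([89, 19, 1014]);
translate([671, 115, 100]) cube([89, 19, 1014]);
translate([800, 115, 100]) cube([89, 19, 1014]);
translate([929, 115, 100]) cube([89, 19, 1014]);
translate([1058, 115, 100]) cube([89, 19, 1014]);
translate([1187, 115, 100]) cube([89, 19, 1014]);
translate([1316, 115, 100]) cube([89, 19, 1014]);
translate([1445, 115, 100]) cube([89, 19, 1014]);
translate([1574, 115, 100]) cube([89, 19, 1014]);
translate([1703, 115, 100]) cube([89, 19, 1014]);


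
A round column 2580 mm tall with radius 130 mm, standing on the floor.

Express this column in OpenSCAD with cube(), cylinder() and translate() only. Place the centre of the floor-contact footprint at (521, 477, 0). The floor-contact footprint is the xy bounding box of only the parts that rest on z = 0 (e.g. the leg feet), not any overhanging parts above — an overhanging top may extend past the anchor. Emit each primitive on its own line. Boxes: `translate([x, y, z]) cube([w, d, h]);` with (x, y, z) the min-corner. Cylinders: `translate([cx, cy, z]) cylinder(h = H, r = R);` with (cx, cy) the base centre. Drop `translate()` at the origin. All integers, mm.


translate([521, 477, 0]) cylinder(h = 2580, r = 130);


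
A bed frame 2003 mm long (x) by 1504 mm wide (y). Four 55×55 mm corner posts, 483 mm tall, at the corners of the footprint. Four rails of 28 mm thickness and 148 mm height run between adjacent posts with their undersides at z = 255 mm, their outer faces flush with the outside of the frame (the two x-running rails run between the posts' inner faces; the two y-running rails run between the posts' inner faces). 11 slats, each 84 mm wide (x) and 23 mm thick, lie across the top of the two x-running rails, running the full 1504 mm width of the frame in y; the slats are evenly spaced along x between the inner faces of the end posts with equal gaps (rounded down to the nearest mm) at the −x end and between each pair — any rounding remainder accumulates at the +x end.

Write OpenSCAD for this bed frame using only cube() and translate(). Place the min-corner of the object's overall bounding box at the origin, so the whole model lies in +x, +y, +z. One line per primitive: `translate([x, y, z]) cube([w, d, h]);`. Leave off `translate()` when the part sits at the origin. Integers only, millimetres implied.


// slat z = rail_z + rail_h = 255 + 148 = 403
// slat gap = ⌊(1893 − 11·84) / 12⌋ = 80
cube([55, 55, 483]);
translate([0, 1449, 0]) cube([55, 55, 483]);
translate([1948, 0, 0]) cube([55, 55, 483]);
translate([1948, 1449, 0]) cube([55, 55, 483]);
translate([55, 0, 255]) cube([1893, 28, 148]);
translate([55, 1476, 255]) cube([1893, 28, 148]);
translate([0, 55, 255]) cube([28, 1394, 148]);
translate([1975, 55, 255]) cube([28, 1394, 148]);
translate([135, 0, 403]) cube([84, 1504, 23]);
translate([299, 0, 403]) cube([84, 1504, 23]);
translate([463, 0, 403]) cube([84, 1504, 23]);
translate([627, 0, 403]) cube([84, 1504, 23]);
translate([791, 0, 403]) cube([84, 1504, 23]);
translate([955, 0, 403]) cube([84, 1504, 23]);
translate([1119, 0, 403]) cube([84, 1504, 23]);
translate([1283, 0, 403]) cube([84, 1504, 23]);
translate([1447, 0, 403]) cube([84, 1504, 23]);
translate([1611, 0, 403]) cube([84, 1504, 23]);
translate([1775, 0, 403]) cube([84, 1504, 23]);


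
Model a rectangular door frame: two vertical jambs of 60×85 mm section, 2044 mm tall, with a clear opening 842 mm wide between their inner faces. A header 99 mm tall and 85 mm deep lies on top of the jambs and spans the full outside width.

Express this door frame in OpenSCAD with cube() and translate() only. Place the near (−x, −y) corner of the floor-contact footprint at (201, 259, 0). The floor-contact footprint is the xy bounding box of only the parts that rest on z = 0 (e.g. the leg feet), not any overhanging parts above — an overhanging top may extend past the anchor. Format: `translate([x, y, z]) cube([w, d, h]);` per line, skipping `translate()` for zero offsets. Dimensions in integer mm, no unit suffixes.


translate([201, 259, 0]) cube([60, 85, 2044]);
translate([1103, 259, 0]) cube([60, 85, 2044]);
translate([201, 259, 2044]) cube([962, 85, 99]);


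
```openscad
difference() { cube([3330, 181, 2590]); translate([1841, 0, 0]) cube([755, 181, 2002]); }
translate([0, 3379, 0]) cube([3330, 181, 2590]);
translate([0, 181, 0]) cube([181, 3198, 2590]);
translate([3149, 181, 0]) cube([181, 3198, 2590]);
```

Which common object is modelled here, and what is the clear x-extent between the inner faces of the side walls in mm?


A single room. The interior width is 2968 mm.

Four walls enclosing a rectangle with a door in the front wall — a room. Outside width 3330 minus two 181 mm walls gives 2968 mm.


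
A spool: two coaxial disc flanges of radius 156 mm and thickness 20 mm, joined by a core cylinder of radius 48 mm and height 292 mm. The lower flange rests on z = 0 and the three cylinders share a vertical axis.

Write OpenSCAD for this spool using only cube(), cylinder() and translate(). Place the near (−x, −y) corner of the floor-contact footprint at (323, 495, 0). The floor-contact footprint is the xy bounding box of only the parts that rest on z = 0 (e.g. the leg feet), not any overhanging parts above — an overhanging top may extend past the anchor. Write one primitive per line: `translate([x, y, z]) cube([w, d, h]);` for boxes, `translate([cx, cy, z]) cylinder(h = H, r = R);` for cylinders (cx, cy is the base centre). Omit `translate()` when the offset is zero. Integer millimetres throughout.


translate([479, 651, 0]) cylinder(h = 20, r = 156);
translate([479, 651, 20]) cylinder(h = 292, r = 48);
translate([479, 651, 312]) cylinder(h = 20, r = 156);


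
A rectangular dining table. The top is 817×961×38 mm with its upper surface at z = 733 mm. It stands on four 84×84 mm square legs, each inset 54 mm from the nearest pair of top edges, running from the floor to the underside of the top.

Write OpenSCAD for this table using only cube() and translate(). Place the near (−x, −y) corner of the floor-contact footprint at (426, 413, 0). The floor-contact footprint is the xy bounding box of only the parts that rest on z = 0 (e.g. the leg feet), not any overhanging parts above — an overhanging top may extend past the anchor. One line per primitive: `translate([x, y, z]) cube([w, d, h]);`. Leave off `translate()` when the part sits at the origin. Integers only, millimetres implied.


// leg_h = 733 - 38 = 695
translate([372, 359, 695]) cube([817, 961, 38]);
translate([426, 413, 0]) cube([84, 84, 695]);
translate([1051, 413, 0]) cube([84, 84, 695]);
translate([426, 1182, 0]) cube([84, 84, 695]);
translate([1051, 1182, 0]) cube([84, 84, 695]);


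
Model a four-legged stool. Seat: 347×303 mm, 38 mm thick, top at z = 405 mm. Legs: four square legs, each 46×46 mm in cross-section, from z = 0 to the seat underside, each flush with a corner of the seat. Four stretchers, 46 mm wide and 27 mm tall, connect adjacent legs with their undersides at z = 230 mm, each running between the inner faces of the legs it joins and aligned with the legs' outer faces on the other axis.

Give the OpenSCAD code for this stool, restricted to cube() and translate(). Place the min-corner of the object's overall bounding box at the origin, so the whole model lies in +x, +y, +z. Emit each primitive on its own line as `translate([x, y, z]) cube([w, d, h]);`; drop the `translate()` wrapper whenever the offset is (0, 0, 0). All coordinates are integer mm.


// leg_h = 405 - 38 = 367
// stretcher span = 347 - 2*46 = 255
translate([0, 0, 367]) cube([347, 303, 38]);
cube([46, 46, 367]);
translate([301, 0, 0]) cube([46, 46, 367]);
translate([0, 257, 0]) cube([46, 46, 367]);
translate([301, 257, 0]) cube([46, 46, 367]);
translate([46, 0, 230]) cube([255, 46, 27]);
translate([46, 257, 230]) cube([255, 46, 27]);
translate([0, 46, 230]) cube([46, 211, 27]);
translate([301, 46, 230]) cube([46, 211, 27]);


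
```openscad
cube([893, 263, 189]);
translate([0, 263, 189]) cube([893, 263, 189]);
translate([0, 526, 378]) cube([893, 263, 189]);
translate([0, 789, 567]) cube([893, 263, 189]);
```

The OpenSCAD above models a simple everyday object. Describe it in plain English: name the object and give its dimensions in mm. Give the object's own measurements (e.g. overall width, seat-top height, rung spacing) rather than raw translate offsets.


A straight staircase of 4 solid steps. Each step is 893 mm wide (x), 263 mm deep (y, the going) and 189 mm tall (the rise). The first step rests on the floor; each subsequent step sits one going further in +y and one rise higher in +z, directly behind and above the previous step with no overlap.


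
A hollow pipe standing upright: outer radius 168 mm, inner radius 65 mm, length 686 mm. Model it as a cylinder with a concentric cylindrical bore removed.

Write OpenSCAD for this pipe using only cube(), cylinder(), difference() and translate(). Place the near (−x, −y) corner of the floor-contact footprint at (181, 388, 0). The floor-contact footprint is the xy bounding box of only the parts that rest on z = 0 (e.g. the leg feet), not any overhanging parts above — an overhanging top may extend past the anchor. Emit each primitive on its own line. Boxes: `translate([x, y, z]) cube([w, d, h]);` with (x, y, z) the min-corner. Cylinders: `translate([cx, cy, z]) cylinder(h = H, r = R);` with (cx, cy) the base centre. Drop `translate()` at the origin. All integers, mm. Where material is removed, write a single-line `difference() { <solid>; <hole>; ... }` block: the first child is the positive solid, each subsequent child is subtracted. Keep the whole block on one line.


difference() { translate([349, 556, 0]) cylinder(h = 686, r = 168); translate([349, 556, 0]) cylinder(h = 686, r = 65); }


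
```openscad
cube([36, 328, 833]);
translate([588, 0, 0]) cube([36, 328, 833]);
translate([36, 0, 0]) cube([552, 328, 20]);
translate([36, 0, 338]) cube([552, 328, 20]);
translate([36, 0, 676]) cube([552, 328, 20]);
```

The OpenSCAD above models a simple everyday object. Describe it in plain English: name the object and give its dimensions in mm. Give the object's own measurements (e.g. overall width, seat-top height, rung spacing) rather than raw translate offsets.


An open bookshelf. Two side panels, each 36 mm thick, 328 mm deep and 833 mm tall, stand 624 mm apart (outside-to-outside). Between them sit 3 shelves, each 20 mm thick and 328 mm deep, spanning the full gap between the sides. The bottom shelf rests on the floor (its underside at z = 0) and the clear gap between one shelf's top and the next shelf's underside is 318 mm.


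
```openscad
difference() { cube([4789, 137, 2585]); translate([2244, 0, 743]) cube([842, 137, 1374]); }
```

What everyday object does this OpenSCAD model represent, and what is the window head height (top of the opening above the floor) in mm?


A wall with a window opening. The window head height is 2117 mm.

A wall with a rectangular opening subtracted — a window. Sill at z = 743, opening 1374 mm tall, so the head is at 743 + 1374 = 2117 mm.


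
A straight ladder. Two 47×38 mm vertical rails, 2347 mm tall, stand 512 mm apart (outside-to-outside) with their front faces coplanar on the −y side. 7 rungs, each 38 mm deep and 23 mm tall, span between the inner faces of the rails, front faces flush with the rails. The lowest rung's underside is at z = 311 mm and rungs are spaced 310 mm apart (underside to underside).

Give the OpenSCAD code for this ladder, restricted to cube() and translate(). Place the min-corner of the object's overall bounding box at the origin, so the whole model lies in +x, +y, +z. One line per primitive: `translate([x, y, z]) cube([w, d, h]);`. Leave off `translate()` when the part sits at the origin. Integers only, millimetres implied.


// rung span = 512 - 2*47 = 418
// rung[k] z = 311 + k*310
cube([47, 38, 2347]);
translate([465, 0, 0]) cube([47, 38, 2347]);
translate([47, 0, 311]) cube([418, 38, 23]);
translate([47, 0, 621]) cube([418, 38, 23]);
translate([47, 0, 931]) cube([418, 38, 23]);
translate([47, 0, 1241]) cube([418, 38, 23]);
translate([47, 0, 1551]) cube([418, 38, 23]);
translate([47, 0, 1861]) cube([418, 38, 23]);
translate([47, 0, 2171]) cube([418, 38, 23]);


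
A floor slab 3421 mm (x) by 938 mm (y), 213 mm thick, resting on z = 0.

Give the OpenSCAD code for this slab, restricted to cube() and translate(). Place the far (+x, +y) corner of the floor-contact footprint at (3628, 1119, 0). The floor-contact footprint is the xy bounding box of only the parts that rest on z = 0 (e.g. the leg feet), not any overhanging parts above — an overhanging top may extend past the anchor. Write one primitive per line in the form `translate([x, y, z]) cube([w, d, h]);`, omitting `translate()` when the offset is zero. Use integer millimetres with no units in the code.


translate([207, 181, 0]) cube([3421, 938, 213]);


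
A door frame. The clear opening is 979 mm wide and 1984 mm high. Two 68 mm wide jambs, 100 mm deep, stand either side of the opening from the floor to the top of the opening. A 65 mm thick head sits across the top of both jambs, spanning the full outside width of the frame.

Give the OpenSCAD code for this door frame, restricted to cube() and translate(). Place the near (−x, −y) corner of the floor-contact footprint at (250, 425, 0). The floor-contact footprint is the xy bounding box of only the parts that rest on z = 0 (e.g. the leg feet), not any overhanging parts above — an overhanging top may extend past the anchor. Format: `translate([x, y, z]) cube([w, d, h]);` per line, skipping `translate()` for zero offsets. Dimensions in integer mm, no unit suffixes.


translate([250, 425, 0]) cube([68, 100, 1984]);
translate([1297, 425, 0]) cube([68, 100, 1984]);
translate([250, 425, 1984]) cube([1115, 100, 65]);


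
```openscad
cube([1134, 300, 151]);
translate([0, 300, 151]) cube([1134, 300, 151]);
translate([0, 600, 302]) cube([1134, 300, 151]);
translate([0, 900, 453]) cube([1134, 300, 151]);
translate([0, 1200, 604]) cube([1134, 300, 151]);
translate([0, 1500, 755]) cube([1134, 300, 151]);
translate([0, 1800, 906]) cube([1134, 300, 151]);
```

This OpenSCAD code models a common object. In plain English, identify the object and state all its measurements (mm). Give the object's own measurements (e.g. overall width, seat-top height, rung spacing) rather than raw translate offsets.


A straight staircase of 7 solid steps. Each step is 1134 mm wide (x), 300 mm deep (y, the going) and 151 mm tall (the rise). The first step rests on the floor; each subsequent step sits one going further in +y and one rise higher in +z, directly behind and above the previous step with no overlap.
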